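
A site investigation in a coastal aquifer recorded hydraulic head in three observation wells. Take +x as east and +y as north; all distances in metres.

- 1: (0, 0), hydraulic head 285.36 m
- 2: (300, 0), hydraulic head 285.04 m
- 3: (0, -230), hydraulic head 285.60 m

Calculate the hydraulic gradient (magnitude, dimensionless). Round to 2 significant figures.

0.0015

∂h/∂x = (285.04 − 285.36) / (300 − 0) = -0.001067
∂h/∂y = (285.60 − 285.36) / (-230 − 0) = -0.001043
|∇h| = √(-0.001067² + -0.001043²) = 0.001492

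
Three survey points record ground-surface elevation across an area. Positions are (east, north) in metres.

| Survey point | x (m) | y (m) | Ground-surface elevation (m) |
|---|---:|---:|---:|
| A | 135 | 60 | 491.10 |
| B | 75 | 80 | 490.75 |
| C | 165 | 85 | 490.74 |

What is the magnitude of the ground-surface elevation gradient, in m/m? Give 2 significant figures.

0.015 m/m

With z = a·x + b·y + c and A as origin, the differences give:
  (-60)·a + 20·b = -0.35
  30·a + 25·b = -0.36
Eliminate b (×25 and ×20, subtract): -2100·a = -1.550 → a = ∂z/∂x = +0.0007381
Back-substitute: b = ∂z/∂y = -0.01529.
|∇f| = √(0.0007381² + -0.01529²) = 0.01531 m/m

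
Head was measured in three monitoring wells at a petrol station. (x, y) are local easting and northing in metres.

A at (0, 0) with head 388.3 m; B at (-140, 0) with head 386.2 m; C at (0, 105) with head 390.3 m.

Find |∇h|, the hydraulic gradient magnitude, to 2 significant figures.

0.024

∂h/∂x = (386.2 − 388.3) / (-140 − 0) = +0.01500
∂h/∂y = (390.3 − 388.3) / (105 − 0) = +0.01905
|∇h| = √(0.01500² + 0.01905²) = 0.02425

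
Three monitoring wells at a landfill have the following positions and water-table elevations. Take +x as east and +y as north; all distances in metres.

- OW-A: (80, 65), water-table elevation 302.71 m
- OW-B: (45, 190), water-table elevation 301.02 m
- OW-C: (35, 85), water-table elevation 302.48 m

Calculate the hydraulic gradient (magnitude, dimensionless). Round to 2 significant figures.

0.014

With h = a·x + b·y + c and OW-A as origin, the differences give:
  (-35)·a + 125·b = -1.69
  (-45)·a + 20·b = -0.23
Eliminate b (×20 and ×125, subtract): 4925·a = -5.050 → a = ∂h/∂x = -0.001025
Back-substitute: b = ∂h/∂y = -0.01381.
|∇h| = √(-0.001025² + -0.01381²) = 0.01385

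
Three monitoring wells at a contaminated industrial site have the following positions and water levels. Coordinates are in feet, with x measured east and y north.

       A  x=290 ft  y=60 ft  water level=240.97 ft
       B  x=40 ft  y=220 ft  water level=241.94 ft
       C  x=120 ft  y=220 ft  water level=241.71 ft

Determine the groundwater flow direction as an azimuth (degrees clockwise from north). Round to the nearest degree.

With h = a·x + b·y + c and A as origin, the differences give:
  (-250)·a + 160·b = +0.97
  (-170)·a + 160·b = +0.74
Eliminate b (×160 and ×160, subtract): -12800·a = 36.800 → a = ∂h/∂x = -0.002875
Back-substitute: b = ∂h/∂y = +0.001570.
Flow direction (−∇h) has components (+0.002875 E, -0.001570 N).
Azimuth = atan2(E, N) = atan2(+0.002875, -0.001570) = 118.6° ≈ 119°.

119°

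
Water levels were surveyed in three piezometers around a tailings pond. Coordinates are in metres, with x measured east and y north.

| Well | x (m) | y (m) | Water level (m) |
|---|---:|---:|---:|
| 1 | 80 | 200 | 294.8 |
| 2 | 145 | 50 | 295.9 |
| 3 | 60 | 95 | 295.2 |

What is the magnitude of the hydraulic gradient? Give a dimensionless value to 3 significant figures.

Taking 1 as reference: 2−1 = (65, -150, +1.1); 3−1 = (-20, -105, +0.4).
Solve a·Δx + b·Δy = Δh: det = 65·(-105) − (-20)·(-150) = -9825.
∂h/∂x = [(+1.1)·(-105) − (+0.4)·(-150)] / -9825 = +0.005649
∂h/∂y = [65·(+0.4) − (-20)·(+1.1)] / -9825 = -0.004885
|∇h| = √(0.005649² + -0.004885²) = 0.007468

0.00747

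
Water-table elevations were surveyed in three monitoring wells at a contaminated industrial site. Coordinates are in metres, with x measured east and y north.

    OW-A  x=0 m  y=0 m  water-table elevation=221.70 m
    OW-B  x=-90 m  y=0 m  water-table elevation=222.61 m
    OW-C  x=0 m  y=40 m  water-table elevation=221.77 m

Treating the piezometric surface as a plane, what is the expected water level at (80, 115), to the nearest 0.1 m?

∂h/∂x = (222.61 − 221.70) / (-90 − 0) = -0.01011
∂h/∂y = (221.77 − 221.70) / (40 − 0) = +0.001750
h(80, 115) = 221.70 + (-0.01011)·(80) + (+0.001750)·(115) = 221.70 -0.809 +0.201 = 221.092 m.

221.1 m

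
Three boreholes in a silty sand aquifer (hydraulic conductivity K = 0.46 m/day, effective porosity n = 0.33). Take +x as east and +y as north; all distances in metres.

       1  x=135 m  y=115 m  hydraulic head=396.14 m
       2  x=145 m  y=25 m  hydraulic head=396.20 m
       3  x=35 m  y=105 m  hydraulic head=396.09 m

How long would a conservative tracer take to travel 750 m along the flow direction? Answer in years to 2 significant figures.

1800 years

Taking 1 as reference: 2−1 = (10, -90, +0.06); 3−1 = (-100, -10, -0.05).
Determinant of the coordinate differences = 10·(-10) − (-100)·(-90) = -9100.
∂h/∂x = [(+0.06)·(-10) − (-0.05)·(-90)] / -9100 = +0.0005604
∂h/∂y = [10·(-0.05) − (-100)·(+0.06)] / -9100 = -0.0006044
|∇h| = √(0.0005604² + -0.0006044²) = 0.0008242
Seepage velocity v = K·i/n = 0.46 × 0.0008242 / 0.33 = 0.001149 m/day.
t = 750 / 0.001149 = 6.527e+05 days = 1.79e+03 years.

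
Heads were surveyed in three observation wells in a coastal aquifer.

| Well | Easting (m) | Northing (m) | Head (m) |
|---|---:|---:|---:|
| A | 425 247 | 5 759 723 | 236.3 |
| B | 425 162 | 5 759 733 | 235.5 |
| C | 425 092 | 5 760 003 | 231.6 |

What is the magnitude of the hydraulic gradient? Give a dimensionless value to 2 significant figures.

0.015

With h = a·x + b·y + c and A as origin, the differences give:
  (-85)·a + 10·b = -0.8
  (-155)·a + 280·b = -4.7
Eliminate b (×280 and ×10, subtract): -22250·a = -177.00 → a = ∂h/∂x = +0.007955
Back-substitute: b = ∂h/∂y = -0.01238.
|∇h| = √(0.007955² + -0.01238²) = 0.01472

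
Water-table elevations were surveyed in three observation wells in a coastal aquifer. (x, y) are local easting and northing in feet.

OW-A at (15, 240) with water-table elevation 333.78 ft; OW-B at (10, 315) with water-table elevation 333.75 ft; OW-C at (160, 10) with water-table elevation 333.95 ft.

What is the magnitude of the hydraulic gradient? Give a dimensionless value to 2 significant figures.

0.00070

With h = a·x + b·y + c and OW-A as origin, the differences give:
  (-5)·a + 75·b = -0.03
  145·a + (-230)·b = +0.17
Eliminate b (×(-230) and ×75, subtract): -9725·a = -5.850 → a = ∂h/∂x = +0.0006015
Back-substitute: b = ∂h/∂y = -0.0003599.
|∇h| = √(0.0006015² + -0.0003599²) = 0.0007009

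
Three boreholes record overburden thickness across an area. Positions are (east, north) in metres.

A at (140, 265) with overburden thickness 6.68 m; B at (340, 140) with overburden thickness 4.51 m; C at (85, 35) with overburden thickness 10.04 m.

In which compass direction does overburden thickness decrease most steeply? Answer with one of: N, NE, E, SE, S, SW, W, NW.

NE

Differences from A: to B (Δx, Δy, Δh) = (200, -125, -2.17); to C = (-55, -230, +3.36).
Determinant of the coordinate differences = 200·(-230) − (-55)·(-125) = -52875.
∂d/∂x = [(-2.17)·(-230) − (+3.36)·(-125)] / -52875 = -0.01738
∂d/∂y = [200·(+3.36) − (-55)·(-2.17)] / -52875 = -0.01045
Steepest decrease is along −∇f = (+0.01738 E, +0.01045 N) → northeast.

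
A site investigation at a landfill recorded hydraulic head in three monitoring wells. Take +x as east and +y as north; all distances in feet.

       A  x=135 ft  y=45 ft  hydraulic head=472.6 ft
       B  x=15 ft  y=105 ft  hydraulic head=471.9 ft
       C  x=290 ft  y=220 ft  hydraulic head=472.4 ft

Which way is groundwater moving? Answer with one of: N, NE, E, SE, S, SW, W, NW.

Differences from A: to B (Δx, Δy, Δh) = (-120, 60, -0.7); to C = (155, 175, -0.2).
Determinant of the coordinate differences = (-120)·175 − 155·60 = -30300.
∂h/∂x = [(-0.7)·175 − (-0.2)·60] / -30300 = +0.003647
∂h/∂y = [(-120)·(-0.2) − 155·(-0.7)] / -30300 = -0.004373
Flow = −∇h = (-0.003647 east, +0.004373 north), which points northwest.

NW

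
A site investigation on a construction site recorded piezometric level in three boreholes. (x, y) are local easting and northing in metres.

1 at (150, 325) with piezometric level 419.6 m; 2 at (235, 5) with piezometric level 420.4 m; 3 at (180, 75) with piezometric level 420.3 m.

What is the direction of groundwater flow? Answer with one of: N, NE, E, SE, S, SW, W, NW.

With h = a·x + b·y + c and 1 as origin, the differences give:
  85·a + (-320)·b = +0.8
  30·a + (-250)·b = +0.7
Eliminate b (×(-250) and ×(-320), subtract): -11650·a = 24.00 → a = ∂h/∂x = -0.002060
Back-substitute: b = ∂h/∂y = -0.003047.
Flow = −∇h = (+0.002060 east, +0.003047 north), which points northeast.

NE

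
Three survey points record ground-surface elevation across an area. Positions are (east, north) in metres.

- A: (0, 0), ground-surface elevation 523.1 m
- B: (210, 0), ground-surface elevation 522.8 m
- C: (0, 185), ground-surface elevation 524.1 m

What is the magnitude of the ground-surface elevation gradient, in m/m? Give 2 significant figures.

0.0056 m/m

∂z/∂x = (522.8 − 523.1) / (210 − 0) = -0.001429
∂z/∂y = (524.1 − 523.1) / (185 − 0) = +0.005405
|∇f| = √(-0.001429² + 0.005405²) = 0.005591 m/m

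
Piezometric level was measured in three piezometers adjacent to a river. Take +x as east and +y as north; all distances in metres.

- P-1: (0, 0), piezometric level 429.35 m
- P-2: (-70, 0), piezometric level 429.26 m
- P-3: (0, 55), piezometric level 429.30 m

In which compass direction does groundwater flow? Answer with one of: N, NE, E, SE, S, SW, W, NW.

∂h/∂x = (429.26 − 429.35) / (-70 − 0) = +0.001286
∂h/∂y = (429.30 − 429.35) / (55 − 0) = -0.0009091
Flow = −∇h = (-0.001286 east, +0.0009091 north), which points northwest.

NW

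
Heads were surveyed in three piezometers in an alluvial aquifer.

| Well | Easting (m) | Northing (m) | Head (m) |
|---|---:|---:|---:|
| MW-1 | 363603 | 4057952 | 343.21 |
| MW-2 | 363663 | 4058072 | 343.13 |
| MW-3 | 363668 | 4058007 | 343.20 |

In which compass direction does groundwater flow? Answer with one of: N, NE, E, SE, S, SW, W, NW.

Differences from MW-1: to MW-2 (Δx, Δy, Δh) = (60, 120, -0.08); to MW-3 = (65, 55, -0.01).
Determinant of the coordinate differences = 60·55 − 65·120 = -4500.
∂h/∂x = [(-0.08)·55 − (-0.01)·120] / -4500 = +0.0007111
∂h/∂y = [60·(-0.01) − 65·(-0.08)] / -4500 = -0.001022
Flow = −∇h = (-0.0007111 east, +0.001022 north), which points northwest.

NW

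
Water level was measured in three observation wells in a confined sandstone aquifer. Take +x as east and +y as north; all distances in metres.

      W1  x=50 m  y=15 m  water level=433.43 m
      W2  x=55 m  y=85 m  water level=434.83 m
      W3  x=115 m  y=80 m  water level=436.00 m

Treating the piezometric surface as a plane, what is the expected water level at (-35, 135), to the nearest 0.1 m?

Taking W1 as reference: W2−W1 = (5, 70, +1.40); W3−W1 = (65, 65, +2.57).
Determinant of the coordinate differences = 5·65 − 65·70 = -4225.
∂h/∂x = [(+1.40)·65 − (+2.57)·70] / -4225 = +0.02104
∂h/∂y = [5·(+2.57) − 65·(+1.40)] / -4225 = +0.01850
h(-35, 135) = 433.43 + (+0.02104)·(-85) + (+0.01850)·(120) = 433.43 -1.789 +2.220 = 433.861 m.

433.9 m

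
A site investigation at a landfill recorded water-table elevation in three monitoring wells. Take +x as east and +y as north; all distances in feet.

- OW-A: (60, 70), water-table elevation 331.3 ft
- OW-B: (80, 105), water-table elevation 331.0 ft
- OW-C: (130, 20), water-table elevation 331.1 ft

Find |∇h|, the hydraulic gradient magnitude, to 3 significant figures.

With h = a·x + b·y + c and OW-A as origin, the differences give:
  20·a + 35·b = -0.3
  70·a + (-50)·b = -0.2
Eliminate b (×(-50) and ×35, subtract): -3450·a = 22.00 → a = ∂h/∂x = -0.006377
Back-substitute: b = ∂h/∂y = -0.004928.
|∇h| = √(-0.006377² + -0.004928²) = 0.008059

0.00806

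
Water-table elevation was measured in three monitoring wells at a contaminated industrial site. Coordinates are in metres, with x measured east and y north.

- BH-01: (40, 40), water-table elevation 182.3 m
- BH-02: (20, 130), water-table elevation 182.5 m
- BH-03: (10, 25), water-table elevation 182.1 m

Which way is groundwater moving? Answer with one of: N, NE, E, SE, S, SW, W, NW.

With h = a·x + b·y + c and BH-01 as origin, the differences give:
  (-20)·a + 90·b = +0.2
  (-30)·a + (-15)·b = -0.2
Eliminate b (×(-15) and ×90, subtract): 3000·a = 15.00 → a = ∂h/∂x = +0.005000
Back-substitute: b = ∂h/∂y = +0.003333.
Flow = −∇h = (-0.005000 east, -0.003333 north), which points southwest.

SW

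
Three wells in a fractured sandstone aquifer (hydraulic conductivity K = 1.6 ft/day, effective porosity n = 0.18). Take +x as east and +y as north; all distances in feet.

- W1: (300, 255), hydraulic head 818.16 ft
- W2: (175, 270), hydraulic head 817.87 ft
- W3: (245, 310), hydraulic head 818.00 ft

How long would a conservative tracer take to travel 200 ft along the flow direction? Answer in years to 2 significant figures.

26 years

Taking W1 as reference: W2−W1 = (-125, 15, -0.29); W3−W1 = (-55, 55, -0.16).
Determinant of the coordinate differences = (-125)·55 − (-55)·15 = -6050.
∂h/∂x = [(-0.29)·55 − (-0.16)·15] / -6050 = +0.002240
∂h/∂y = [(-125)·(-0.16) − (-55)·(-0.29)] / -6050 = -0.0006694
|∇h| = √(0.002240² + -0.0006694²) = 0.002338
Seepage velocity v = K·i/n = 1.6 × 0.002338 / 0.18 = 0.02078 ft/day.
t = 200 / 0.02078 = 9625 days = 26.4 years.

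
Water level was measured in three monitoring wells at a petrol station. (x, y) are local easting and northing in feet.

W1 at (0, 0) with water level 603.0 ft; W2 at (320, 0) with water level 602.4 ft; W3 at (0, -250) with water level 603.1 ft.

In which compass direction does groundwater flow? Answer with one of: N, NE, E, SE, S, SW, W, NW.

E

∂h/∂x = (602.4 − 603.0) / (320 − 0) = -0.001875
∂h/∂y = (603.1 − 603.0) / (-250 − 0) = -0.0004000
Flow = −∇h = (+0.001875 east, +0.0004000 north), which points east.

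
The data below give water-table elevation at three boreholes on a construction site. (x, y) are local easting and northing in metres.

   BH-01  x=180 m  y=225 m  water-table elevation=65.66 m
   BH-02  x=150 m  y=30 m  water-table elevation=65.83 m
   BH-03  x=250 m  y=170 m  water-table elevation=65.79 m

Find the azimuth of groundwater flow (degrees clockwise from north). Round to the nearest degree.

315°

Taking BH-01 as reference: BH-02−BH-01 = (-30, -195, +0.17); BH-03−BH-01 = (70, -55, +0.13).
Solve a·Δx + b·Δy = Δh: det = (-30)·(-55) − 70·(-195) = 15300.
∂h/∂x = [(+0.17)·(-55) − (+0.13)·(-195)] / 15300 = +0.001046
∂h/∂y = [(-30)·(+0.13) − 70·(+0.17)] / 15300 = -0.001033
Flow direction (−∇h) has components (-0.001046 E, +0.001033 N).
Azimuth = atan2(E, N) = atan2(-0.001046, +0.001033) = 314.6° ≈ 315°.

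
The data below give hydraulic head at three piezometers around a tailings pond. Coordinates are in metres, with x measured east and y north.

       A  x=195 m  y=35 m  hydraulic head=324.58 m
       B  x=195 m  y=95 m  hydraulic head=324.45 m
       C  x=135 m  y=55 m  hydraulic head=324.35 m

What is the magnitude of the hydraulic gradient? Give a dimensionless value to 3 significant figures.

0.00379

Taking A as reference: B−A = (0, 60, -0.13); C−A = (-60, 20, -0.23).
Determinant of the coordinate differences = 0·20 − (-60)·60 = 3600.
∂h/∂x = [(-0.13)·20 − (-0.23)·60] / 3600 = +0.003111
∂h/∂y = [0·(-0.23) − (-60)·(-0.13)] / 3600 = -0.002167
|∇h| = √(0.003111² + -0.002167²) = 0.003791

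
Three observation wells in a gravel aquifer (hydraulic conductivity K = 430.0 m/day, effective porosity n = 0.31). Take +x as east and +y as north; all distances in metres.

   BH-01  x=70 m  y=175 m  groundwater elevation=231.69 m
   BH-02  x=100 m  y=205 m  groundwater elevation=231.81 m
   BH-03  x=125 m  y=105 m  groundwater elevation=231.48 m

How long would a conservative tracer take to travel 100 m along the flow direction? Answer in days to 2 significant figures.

21 days

With h = a·x + b·y + c and BH-01 as origin, the differences give:
  30·a + 30·b = +0.12
  55·a + (-70)·b = -0.21
Eliminate b (×(-70) and ×30, subtract): -3750·a = -2.100 → a = ∂h/∂x = +0.0005600
Back-substitute: b = ∂h/∂y = +0.003440.
|∇h| = √(0.0005600² + 0.003440²) = 0.003485
Seepage velocity v = K·i/n = 430.0 × 0.003485 / 0.31 = 4.834 m/day.
t = 100 / 4.834 = 20.69 days.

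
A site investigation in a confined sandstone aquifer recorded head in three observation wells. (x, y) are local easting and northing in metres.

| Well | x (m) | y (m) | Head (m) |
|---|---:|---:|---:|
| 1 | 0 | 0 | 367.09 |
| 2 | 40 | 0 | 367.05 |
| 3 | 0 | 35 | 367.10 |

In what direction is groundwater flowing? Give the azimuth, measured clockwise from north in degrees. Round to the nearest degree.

∂h/∂x = (367.05 − 367.09) / (40 − 0) = -0.0010000
∂h/∂y = (367.10 − 367.09) / (35 − 0) = +0.0002857
Flow direction (−∇h) has components (+0.0010000 E, -0.0002857 N).
Azimuth = atan2(E, N) = atan2(+0.0010000, -0.0002857) = 105.9° ≈ 106°.

106°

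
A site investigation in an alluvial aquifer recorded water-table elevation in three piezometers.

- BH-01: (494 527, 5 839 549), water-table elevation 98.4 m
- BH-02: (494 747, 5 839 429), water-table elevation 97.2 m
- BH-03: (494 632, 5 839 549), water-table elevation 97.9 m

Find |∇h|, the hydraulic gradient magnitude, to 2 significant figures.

With h = a·x + b·y + c and BH-01 as origin, the differences give:
  220·a + (-120)·b = -1.2
  105·a + 0·b = -0.5
Eliminate b (×0 and ×(-120), subtract): 12600·a = -60.00 → a = ∂h/∂x = -0.004762
Back-substitute: b = ∂h/∂y = +0.001270.
|∇h| = √(-0.004762² + 0.001270²) = 0.004928

0.0049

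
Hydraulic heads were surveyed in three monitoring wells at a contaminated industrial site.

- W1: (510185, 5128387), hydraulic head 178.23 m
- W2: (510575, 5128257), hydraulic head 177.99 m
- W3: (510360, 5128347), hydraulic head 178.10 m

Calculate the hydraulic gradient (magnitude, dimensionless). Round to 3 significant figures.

0.00159

Taking W1 as reference: W2−W1 = (390, -130, -0.24); W3−W1 = (175, -40, -0.13).
Solve a·Δx + b·Δy = Δh: det = 390·(-40) − 175·(-130) = 7150.
∂h/∂x = [(-0.24)·(-40) − (-0.13)·(-130)] / 7150 = -0.001021
∂h/∂y = [390·(-0.13) − 175·(-0.24)] / 7150 = -0.001217
|∇h| = √(-0.001021² + -0.001217²) = 0.001589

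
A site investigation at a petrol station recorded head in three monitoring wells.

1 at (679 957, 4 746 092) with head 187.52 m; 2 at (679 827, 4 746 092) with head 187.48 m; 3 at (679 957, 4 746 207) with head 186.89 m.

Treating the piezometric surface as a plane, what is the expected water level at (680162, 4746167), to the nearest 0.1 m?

187.2 m

∂h/∂x = (187.48 − 187.52) / (679827 − 679957) = +0.0003077
∂h/∂y = (186.89 − 187.52) / (4746207 − 4746092) = -0.005478
h(680162, 4746167) = 187.52 + (+0.0003077)·(205) + (-0.005478)·(75) = 187.52 +0.063 -0.411 = 187.172 m.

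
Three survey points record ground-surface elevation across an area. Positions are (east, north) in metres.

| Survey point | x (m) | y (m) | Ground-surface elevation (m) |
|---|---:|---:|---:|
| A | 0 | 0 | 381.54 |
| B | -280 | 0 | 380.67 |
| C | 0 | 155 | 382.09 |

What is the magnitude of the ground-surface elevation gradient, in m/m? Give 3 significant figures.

∂z/∂x = (380.67 − 381.54) / (-280 − 0) = +0.003107
∂z/∂y = (382.09 − 381.54) / (155 − 0) = +0.003548
|∇f| = √(0.003107² + 0.003548²) = 0.004716 m/m

0.00472 m/m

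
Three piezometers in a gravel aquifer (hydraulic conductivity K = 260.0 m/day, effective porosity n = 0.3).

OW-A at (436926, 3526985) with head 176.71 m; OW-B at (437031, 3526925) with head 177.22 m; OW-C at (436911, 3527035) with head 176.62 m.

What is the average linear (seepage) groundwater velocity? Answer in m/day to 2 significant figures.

4.0 m/day

Differences from OW-A: to OW-B (Δx, Δy, Δh) = (105, -60, +0.51); to OW-C = (-15, 50, -0.09).
Determinant of the coordinate differences = 105·50 − (-15)·(-60) = 4350.
∂h/∂x = [(+0.51)·50 − (-0.09)·(-60)] / 4350 = +0.004621
∂h/∂y = [105·(-0.09) − (-15)·(+0.51)] / 4350 = -0.0004138
|∇h| = √(0.004621² + -0.0004138²) = 0.004639
Seepage velocity v = K·i/n = 260.0 × 0.004639 / 0.3 = 4.02 m/day.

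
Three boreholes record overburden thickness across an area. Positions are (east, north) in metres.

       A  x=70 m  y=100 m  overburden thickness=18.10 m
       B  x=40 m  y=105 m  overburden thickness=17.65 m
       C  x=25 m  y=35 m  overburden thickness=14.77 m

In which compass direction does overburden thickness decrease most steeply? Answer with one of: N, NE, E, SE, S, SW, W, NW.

SW

Three-point gradient (reference A): Δ to B = (-30, 5, -0.45), Δ to C = (-45, -65, -3.33).
∂d/∂x = +0.02110, ∂d/∂y = +0.03662 (det = 2175).
Steepest decrease is along −∇f = (-0.02110 E, -0.03662 N) → southwest.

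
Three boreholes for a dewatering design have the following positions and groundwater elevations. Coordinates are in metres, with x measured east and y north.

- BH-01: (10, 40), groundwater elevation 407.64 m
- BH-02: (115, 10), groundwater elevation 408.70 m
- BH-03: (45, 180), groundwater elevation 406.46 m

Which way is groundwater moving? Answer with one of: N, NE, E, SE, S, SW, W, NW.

Taking BH-01 as reference: BH-02−BH-01 = (105, -30, +1.06); BH-03−BH-01 = (35, 140, -1.18).
Determinant of the coordinate differences = 105·140 − 35·(-30) = 15750.
∂h/∂x = [(+1.06)·140 − (-1.18)·(-30)] / 15750 = +0.007175
∂h/∂y = [105·(-1.18) − 35·(+1.06)] / 15750 = -0.01022
Flow = −∇h = (-0.007175 east, +0.01022 north), which points northwest.

NW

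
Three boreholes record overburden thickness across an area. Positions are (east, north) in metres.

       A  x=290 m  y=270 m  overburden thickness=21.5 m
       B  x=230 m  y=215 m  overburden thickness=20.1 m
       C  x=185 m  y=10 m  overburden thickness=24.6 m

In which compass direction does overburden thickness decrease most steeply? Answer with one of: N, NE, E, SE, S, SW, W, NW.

With d = a·x + b·y + c and A as origin, the differences give:
  (-60)·a + (-55)·b = -1.4
  (-105)·a + (-260)·b = +3.1
Eliminate b (×(-260) and ×(-55), subtract): 9825·a = 534.50 → a = ∂d/∂x = +0.05440
Back-substitute: b = ∂d/∂y = -0.03389.
Steepest decrease is along −∇f = (-0.05440 E, +0.03389 N) → northwest.

NW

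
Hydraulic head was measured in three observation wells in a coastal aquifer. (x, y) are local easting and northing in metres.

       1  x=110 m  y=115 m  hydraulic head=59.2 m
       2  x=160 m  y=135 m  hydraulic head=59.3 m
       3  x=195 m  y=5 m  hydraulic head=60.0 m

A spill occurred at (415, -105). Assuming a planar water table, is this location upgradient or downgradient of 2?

upgradient

Differences from 1: to 2 (Δx, Δy, Δh) = (50, 20, +0.1); to 3 = (85, -110, +0.8).
Solve a·Δx + b·Δy = Δh: det = 50·(-110) − 85·20 = -7200.
∂h/∂x = [(+0.1)·(-110) − (+0.8)·20] / -7200 = +0.003750
∂h/∂y = [50·(+0.8) − 85·(+0.1)] / -7200 = -0.004375
Head at (415, -105) = 59.2 + (+0.003750)·(305) + (-0.004375)·(-220) = 61.31 m.
That is higher than the 59.3 m at 2, so the point is upgradient.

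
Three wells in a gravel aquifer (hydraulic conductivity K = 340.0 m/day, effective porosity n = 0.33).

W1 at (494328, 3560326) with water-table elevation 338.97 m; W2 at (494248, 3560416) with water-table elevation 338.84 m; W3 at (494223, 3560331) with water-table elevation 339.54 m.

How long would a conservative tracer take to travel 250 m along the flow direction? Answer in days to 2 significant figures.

Taking W1 as reference: W2−W1 = (-80, 90, -0.13); W3−W1 = (-105, 5, +0.57).
Solve a·Δx + b·Δy = Δh: det = (-80)·5 − (-105)·90 = 9050.
∂h/∂x = [(-0.13)·5 − (+0.57)·90] / 9050 = -0.005740
∂h/∂y = [(-80)·(+0.57) − (-105)·(-0.13)] / 9050 = -0.006547
|∇h| = √(-0.005740² + -0.006547²) = 0.008707
Seepage velocity v = K·i/n = 340.0 × 0.008707 / 0.33 = 8.971 m/day.
t = 250 / 8.971 = 27.87 days.

28 days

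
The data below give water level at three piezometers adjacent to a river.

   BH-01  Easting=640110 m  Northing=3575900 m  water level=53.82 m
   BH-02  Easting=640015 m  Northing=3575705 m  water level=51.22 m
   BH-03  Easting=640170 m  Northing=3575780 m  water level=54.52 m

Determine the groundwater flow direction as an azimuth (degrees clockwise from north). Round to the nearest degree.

Differences from BH-01: to BH-02 (Δx, Δy, Δh) = (-95, -195, -2.60); to BH-03 = (60, -120, +0.70).
Determinant of the coordinate differences = (-95)·(-120) − 60·(-195) = 23100.
∂h/∂x = [(-2.60)·(-120) − (+0.70)·(-195)] / 23100 = +0.01942
∂h/∂y = [(-95)·(+0.70) − 60·(-2.60)] / 23100 = +0.003874
Flow direction (−∇h) has components (-0.01942 E, -0.003874 N).
Azimuth = atan2(E, N) = atan2(-0.01942, -0.003874) = 258.7° ≈ 259°.

259°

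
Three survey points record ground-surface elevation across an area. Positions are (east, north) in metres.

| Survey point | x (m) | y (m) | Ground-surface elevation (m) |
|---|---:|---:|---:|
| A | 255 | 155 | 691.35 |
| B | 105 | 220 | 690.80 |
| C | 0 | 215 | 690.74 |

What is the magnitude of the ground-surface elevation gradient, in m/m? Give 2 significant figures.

0.0065 m/m

With z = a·x + b·y + c and A as origin, the differences give:
  (-150)·a + 65·b = -0.55
  (-255)·a + 60·b = -0.61
Eliminate b (×60 and ×65, subtract): 7575·a = 6.650 → a = ∂z/∂x = +0.0008779
Back-substitute: b = ∂z/∂y = -0.006436.
|∇f| = √(0.0008779² + -0.006436²) = 0.006496 m/m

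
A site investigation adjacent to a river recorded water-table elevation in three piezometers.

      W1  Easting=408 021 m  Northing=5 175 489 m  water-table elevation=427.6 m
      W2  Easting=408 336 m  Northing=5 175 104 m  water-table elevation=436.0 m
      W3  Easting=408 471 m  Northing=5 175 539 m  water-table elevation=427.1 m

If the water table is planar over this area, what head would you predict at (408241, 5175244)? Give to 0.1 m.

Taking W1 as reference: W2−W1 = (315, -385, +8.4); W3−W1 = (450, 50, -0.5).
Determinant of the coordinate differences = 315·50 − 450·(-385) = 189000.
∂h/∂x = [(+8.4)·50 − (-0.5)·(-385)] / 189000 = +0.001204
∂h/∂y = [315·(-0.5) − 450·(+8.4)] / 189000 = -0.02083
h(408241, 5175244) = 427.6 + (+0.001204)·(220) + (-0.02083)·(-245) = 427.6 +0.265 +5.104 = 432.969 m.

433.0 m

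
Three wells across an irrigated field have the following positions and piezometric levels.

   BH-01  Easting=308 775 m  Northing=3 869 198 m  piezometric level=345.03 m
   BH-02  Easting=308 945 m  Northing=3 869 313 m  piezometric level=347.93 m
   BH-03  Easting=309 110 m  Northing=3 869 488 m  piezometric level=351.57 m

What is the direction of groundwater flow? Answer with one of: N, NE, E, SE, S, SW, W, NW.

With h = a·x + b·y + c and BH-01 as origin, the differences give:
  170·a + 115·b = +2.90
  335·a + 290·b = +6.54
Eliminate b (×290 and ×115, subtract): 10775·a = 88.900 → a = ∂h/∂x = +0.008251
Back-substitute: b = ∂h/∂y = +0.01302.
Flow = −∇h = (-0.008251 east, -0.01302 north), which points southwest.

SW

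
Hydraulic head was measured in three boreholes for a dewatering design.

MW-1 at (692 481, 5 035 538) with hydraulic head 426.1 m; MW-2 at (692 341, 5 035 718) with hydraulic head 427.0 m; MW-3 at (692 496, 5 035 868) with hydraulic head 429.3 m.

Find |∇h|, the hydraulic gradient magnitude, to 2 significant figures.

Differences from MW-1: to MW-2 (Δx, Δy, Δh) = (-140, 180, +0.9); to MW-3 = (15, 330, +3.2).
Determinant of the coordinate differences = (-140)·330 − 15·180 = -48900.
∂h/∂x = [(+0.9)·330 − (+3.2)·180] / -48900 = +0.005706
∂h/∂y = [(-140)·(+3.2) − 15·(+0.9)] / -48900 = +0.009438
|∇h| = √(0.005706² + 0.009438²) = 0.01103

0.011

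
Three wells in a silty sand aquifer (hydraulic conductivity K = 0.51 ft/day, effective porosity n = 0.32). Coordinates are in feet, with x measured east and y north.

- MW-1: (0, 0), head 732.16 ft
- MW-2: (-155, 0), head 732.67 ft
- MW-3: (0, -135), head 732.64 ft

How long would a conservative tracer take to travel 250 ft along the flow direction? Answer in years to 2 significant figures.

89 years

∂h/∂x = (732.67 − 732.16) / (-155 − 0) = -0.003290
∂h/∂y = (732.64 − 732.16) / (-135 − 0) = -0.003556
|∇h| = √(-0.003290² + -0.003556²) = 0.004845
Seepage velocity v = K·i/n = 0.51 × 0.004845 / 0.32 = 0.007722 ft/day.
t = 250 / 0.007722 = 3.238e+04 days = 88.7 years.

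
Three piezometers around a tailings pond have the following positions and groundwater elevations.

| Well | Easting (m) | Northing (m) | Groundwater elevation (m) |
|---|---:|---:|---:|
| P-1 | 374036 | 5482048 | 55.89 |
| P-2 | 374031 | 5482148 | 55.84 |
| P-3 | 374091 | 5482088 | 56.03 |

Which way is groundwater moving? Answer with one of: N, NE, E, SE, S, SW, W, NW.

W

Differences from P-1: to P-2 (Δx, Δy, Δh) = (-5, 100, -0.05); to P-3 = (55, 40, +0.14).
Determinant of the coordinate differences = (-5)·40 − 55·100 = -5700.
∂h/∂x = [(-0.05)·40 − (+0.14)·100] / -5700 = +0.002807
∂h/∂y = [(-5)·(+0.14) − 55·(-0.05)] / -5700 = -0.0003596
Flow = −∇h = (-0.002807 east, +0.0003596 north), which points west.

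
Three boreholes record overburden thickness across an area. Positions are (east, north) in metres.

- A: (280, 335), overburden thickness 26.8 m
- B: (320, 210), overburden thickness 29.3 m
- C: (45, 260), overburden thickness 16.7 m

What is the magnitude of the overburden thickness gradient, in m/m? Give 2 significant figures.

With d = a·x + b·y + c and A as origin, the differences give:
  40·a + (-125)·b = +2.5
  (-235)·a + (-75)·b = -10.1
Eliminate b (×(-75) and ×(-125), subtract): -32375·a = -1450.00 → a = ∂d/∂x = +0.04479
Back-substitute: b = ∂d/∂y = -0.005668.
|∇f| = √(0.04479² + -0.005668²) = 0.04515 m/m

0.045 m/m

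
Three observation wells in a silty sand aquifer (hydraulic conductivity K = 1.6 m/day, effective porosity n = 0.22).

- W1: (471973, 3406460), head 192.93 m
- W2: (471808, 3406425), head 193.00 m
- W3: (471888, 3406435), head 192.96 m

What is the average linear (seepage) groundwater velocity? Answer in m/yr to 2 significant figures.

2.8 m/yr

Taking W1 as reference: W2−W1 = (-165, -35, +0.07); W3−W1 = (-85, -25, +0.03).
Solve a·Δx + b·Δy = Δh: det = (-165)·(-25) − (-85)·(-35) = 1150.
∂h/∂x = [(+0.07)·(-25) − (+0.03)·(-35)] / 1150 = -0.0006087
∂h/∂y = [(-165)·(+0.03) − (-85)·(+0.07)] / 1150 = +0.0008696
|∇h| = √(-0.0006087² + 0.0008696²) = 0.001061
Seepage velocity v = K·i/n = 1.6 × 0.001061 / 0.22 = 0.007716 m/day = 2.818 m/yr.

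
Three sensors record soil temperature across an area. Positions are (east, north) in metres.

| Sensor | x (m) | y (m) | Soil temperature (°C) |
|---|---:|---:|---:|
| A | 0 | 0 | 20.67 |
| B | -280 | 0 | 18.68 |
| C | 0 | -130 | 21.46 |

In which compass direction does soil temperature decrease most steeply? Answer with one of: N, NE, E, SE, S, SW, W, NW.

NW

∂T/∂x = (18.68 − 20.67) / (-280 − 0) = +0.007107
∂T/∂y = (21.46 − 20.67) / (-130 − 0) = -0.006077
Steepest decrease is along −∇f = (-0.007107 E, +0.006077 N) → northwest.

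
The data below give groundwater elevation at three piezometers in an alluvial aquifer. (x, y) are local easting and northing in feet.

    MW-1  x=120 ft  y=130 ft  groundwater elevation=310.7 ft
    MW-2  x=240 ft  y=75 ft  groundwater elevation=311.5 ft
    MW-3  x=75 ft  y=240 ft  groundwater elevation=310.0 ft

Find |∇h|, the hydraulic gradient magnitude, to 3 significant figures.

With h = a·x + b·y + c and MW-1 as origin, the differences give:
  120·a + (-55)·b = +0.8
  (-45)·a + 110·b = -0.7
Eliminate b (×110 and ×(-55), subtract): 10725·a = 49.50 → a = ∂h/∂x = +0.004615
Back-substitute: b = ∂h/∂y = -0.004476.
|∇h| = √(0.004615² + -0.004476²) = 0.006429

0.00643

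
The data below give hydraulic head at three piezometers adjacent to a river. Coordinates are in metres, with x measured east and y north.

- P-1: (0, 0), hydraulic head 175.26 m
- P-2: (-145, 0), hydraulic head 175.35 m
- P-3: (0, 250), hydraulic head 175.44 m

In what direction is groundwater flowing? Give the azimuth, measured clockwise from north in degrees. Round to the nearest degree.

∂h/∂x = (175.35 − 175.26) / (-145 − 0) = -0.0006207
∂h/∂y = (175.44 − 175.26) / (250 − 0) = +0.0007200
Flow direction (−∇h) has components (+0.0006207 E, -0.0007200 N).
Azimuth = atan2(E, N) = atan2(+0.0006207, -0.0007200) = 139.2° ≈ 139°.

139°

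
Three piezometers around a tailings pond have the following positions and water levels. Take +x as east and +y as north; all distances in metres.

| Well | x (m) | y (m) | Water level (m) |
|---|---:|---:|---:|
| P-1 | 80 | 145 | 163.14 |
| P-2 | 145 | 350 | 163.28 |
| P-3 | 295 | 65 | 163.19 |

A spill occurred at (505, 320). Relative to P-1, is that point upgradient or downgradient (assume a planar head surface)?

Taking P-1 as reference: P-2−P-1 = (65, 205, +0.14); P-3−P-1 = (215, -80, +0.05).
Solve a·Δx + b·Δy = Δh: det = 65·(-80) − 215·205 = -49275.
∂h/∂x = [(+0.14)·(-80) − (+0.05)·205] / -49275 = +0.0004353
∂h/∂y = [65·(+0.05) − 215·(+0.14)] / -49275 = +0.0005449
Head at (505, 320) = 163.14 + (+0.0004353)·(425) + (+0.0005449)·(175) = 163.42 m.
That is higher than the 163.14 m at P-1, so the point is upgradient.

upgradient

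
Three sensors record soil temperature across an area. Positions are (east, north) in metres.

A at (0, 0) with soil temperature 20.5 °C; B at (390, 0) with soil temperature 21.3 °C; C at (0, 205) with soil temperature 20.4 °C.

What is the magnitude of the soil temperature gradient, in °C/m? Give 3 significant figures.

∂T/∂x = (21.3 − 20.5) / (390 − 0) = +0.002051
∂T/∂y = (20.4 − 20.5) / (205 − 0) = -0.0004878
|∇f| = √(0.002051² + -0.0004878²) = 0.002108 °C/m

0.00211 °C/m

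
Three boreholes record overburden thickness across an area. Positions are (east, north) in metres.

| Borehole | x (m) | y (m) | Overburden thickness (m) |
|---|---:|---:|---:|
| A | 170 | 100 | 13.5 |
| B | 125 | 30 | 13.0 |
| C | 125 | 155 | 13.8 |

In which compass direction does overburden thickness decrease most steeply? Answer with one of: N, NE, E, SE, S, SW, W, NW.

With d = a·x + b·y + c and A as origin, the differences give:
  (-45)·a + (-70)·b = -0.5
  (-45)·a + 55·b = +0.3
Eliminate b (×55 and ×(-70), subtract): -5625·a = -6.50 → a = ∂d/∂x = +0.001156
Back-substitute: b = ∂d/∂y = +0.006400.
Steepest decrease is along −∇f = (-0.001156 E, -0.006400 N) → south.

S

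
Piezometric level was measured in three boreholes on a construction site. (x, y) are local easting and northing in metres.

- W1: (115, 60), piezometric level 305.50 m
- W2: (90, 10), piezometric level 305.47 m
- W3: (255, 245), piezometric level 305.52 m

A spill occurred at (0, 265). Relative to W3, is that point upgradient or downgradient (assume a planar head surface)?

upgradient

Taking W1 as reference: W2−W1 = (-25, -50, -0.03); W3−W1 = (140, 185, +0.02).
Determinant of the coordinate differences = (-25)·185 − 140·(-50) = 2375.
∂h/∂x = [(-0.03)·185 − (+0.02)·(-50)] / 2375 = -0.001916
∂h/∂y = [(-25)·(+0.02) − 140·(-0.03)] / 2375 = +0.001558
Head at (0, 265) = 305.50 + (-0.001916)·(-115) + (+0.001558)·(205) = 306.04 m.
That is higher than the 305.52 m at W3, so the point is upgradient.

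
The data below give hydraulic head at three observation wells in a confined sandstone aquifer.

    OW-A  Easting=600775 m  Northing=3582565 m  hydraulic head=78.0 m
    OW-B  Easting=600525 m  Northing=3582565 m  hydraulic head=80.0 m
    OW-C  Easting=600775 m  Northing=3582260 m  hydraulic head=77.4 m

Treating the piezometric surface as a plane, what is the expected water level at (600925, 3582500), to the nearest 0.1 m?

∂h/∂x = (80.0 − 78.0) / (600525 − 600775) = -0.008000
∂h/∂y = (77.4 − 78.0) / (3582260 − 3582565) = +0.001967
h(600925, 3582500) = 78.0 + (-0.008000)·(150) + (+0.001967)·(-65) = 78.0 -1.200 -0.128 = 76.672 m.

76.7 m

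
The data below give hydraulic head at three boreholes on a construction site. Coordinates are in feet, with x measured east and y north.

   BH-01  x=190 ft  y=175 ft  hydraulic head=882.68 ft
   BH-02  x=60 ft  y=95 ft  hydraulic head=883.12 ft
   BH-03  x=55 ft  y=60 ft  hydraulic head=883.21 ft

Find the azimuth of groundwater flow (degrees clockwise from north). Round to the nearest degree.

Taking BH-01 as reference: BH-02−BH-01 = (-130, -80, +0.44); BH-03−BH-01 = (-135, -115, +0.53).
Determinant of the coordinate differences = (-130)·(-115) − (-135)·(-80) = 4150.
∂h/∂x = [(+0.44)·(-115) − (+0.53)·(-80)] / 4150 = -0.001976
∂h/∂y = [(-130)·(+0.53) − (-135)·(+0.44)] / 4150 = -0.002289
Flow direction (−∇h) has components (+0.001976 E, +0.002289 N).
Azimuth = atan2(E, N) = atan2(+0.001976, +0.002289) = 40.8° ≈ 041°.

041°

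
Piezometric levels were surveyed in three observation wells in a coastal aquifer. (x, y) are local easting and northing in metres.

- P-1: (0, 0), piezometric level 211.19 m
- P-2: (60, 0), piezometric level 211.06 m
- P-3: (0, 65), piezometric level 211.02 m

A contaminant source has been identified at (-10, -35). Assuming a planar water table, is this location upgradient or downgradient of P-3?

∂h/∂x = (211.06 − 211.19) / (60 − 0) = -0.002167
∂h/∂y = (211.02 − 211.19) / (65 − 0) = -0.002615
Head at (-10, -35) = 211.19 + (-0.002167)·(-10) + (-0.002615)·(-35) = 211.30 m.
That is higher than the 211.02 m at P-3, so the point is upgradient.

upgradient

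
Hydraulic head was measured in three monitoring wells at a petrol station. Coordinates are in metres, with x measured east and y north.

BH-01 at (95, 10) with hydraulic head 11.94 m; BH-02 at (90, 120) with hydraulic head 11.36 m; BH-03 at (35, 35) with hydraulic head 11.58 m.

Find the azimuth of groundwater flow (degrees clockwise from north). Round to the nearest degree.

With h = a·x + b·y + c and BH-01 as origin, the differences give:
  (-5)·a + 110·b = -0.58
  (-60)·a + 25·b = -0.36
Eliminate b (×25 and ×110, subtract): 6475·a = 25.100 → a = ∂h/∂x = +0.003876
Back-substitute: b = ∂h/∂y = -0.005097.
Flow direction (−∇h) has components (-0.003876 E, +0.005097 N).
Azimuth = atan2(E, N) = atan2(-0.003876, +0.005097) = 322.7° ≈ 323°.

323°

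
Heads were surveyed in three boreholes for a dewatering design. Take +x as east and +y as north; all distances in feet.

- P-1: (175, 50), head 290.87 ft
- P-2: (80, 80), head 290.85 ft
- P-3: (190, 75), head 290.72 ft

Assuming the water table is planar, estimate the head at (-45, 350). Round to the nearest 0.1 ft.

With h = a·x + b·y + c and P-1 as origin, the differences give:
  (-95)·a + 30·b = -0.02
  15·a + 25·b = -0.15
Eliminate b (×25 and ×30, subtract): -2825·a = 4.000 → a = ∂h/∂x = -0.001416
Back-substitute: b = ∂h/∂y = -0.005150.
h(-45, 350) = 290.87 + (-0.001416)·(-220) + (-0.005150)·(300) = 290.87 +0.312 -1.545 = 289.636 ft.

289.6 ft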